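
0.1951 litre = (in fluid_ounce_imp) 1 litre = 0.001 m^3, so 0.1951 litre = 0.1951 * 0.001 = 0.0001951 m^3. 1 fluid_ounce_imp = 2.8413063e-05 m^3, so 0.0001951 m^3 = 0.0001951 / 2.8413063e-05 = 6.8665601 fluid_ounce_imp ≈ 6.867 fluid_ounce_imp (4 s.f.). Final answer: 6.867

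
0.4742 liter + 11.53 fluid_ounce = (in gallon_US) 1 liter = 0.001 m^3, so 0.4742 liter = 0.4742 * 0.001 = 0.0004742 m^3. 1 fluid_ounce = 2.957353e-05 m^3, so 11.53 fluid_ounce = 11.53 * 2.957353e-05 = 0.0003409828 m^3. Sum: 0.0004742 + 0.0003409828 = 0.0008151828 m^3. 1 gallon_US = 0.0037854118 m^3, so 0.0008151828 m^3 = 0.0008151828 / 0.0037854118 = 0.21534851 gallon_US ≈ 0.2153 gallon_US (4 s.f.). Final answer: 0.2153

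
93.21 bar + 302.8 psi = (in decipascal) 1.141e+08. Check: 1 bar = 100000 Pa, so 93.21 bar = 93.21 * 100000 = 9321000 Pa. 1 psi = 6894.7573 Pa, so 302.8 psi = 302.8 * 6894.7573 = 2087732.5 Pa. Sum: 9321000 + 2087732.5 = 11408733 Pa. 1 decipascal = 0.1 Pa, so 11408733 Pa = 11408733 / 0.1 = 1.1408733e+08 decipascal ≈ 1.141e+08 decipascal (4 s.f.).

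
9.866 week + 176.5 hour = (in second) 6.602e+06. Check: 1 week = 604800 s, so 9.866 week = 9.866 * 604800 = 5966956.8 s. 1 hour = 3600 s, so 176.5 hour = 176.5 * 3600 = 635400 s. Sum: 5966956.8 + 635400 = 6602356.8 s. 6602356.8 s = 6602356.8 second ≈ 6.602e+06 second (4 s.f.).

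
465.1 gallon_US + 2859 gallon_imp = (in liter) 1 gallon_US = 0.0037854118 m^3, so 465.1 gallon_US = 465.1 * 0.0037854118 = 1.760595 m^3. 1 gallon_imp = 0.00454609 m^3, so 2859 gallon_imp = 2859 * 0.00454609 = 12.997271 m^3. Sum: 1.760595 + 12.997271 = 14.757866 m^3. 1 liter = 0.001 m^3, so 14.757866 m^3 = 14.757866 / 0.001 = 14757.866 liter ≈ 1.476e+04 liter (4 s.f.). Final answer: 1.476e+04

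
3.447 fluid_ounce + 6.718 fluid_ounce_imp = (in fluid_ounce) 1 fluid_ounce = 2.957353e-05 m^3, so 3.447 fluid_ounce = 3.447 * 2.957353e-05 = 0.00010193996 m^3. 1 fluid_ounce_imp = 2.8413063e-05 m^3, so 6.718 fluid_ounce_imp = 6.718 * 2.8413063e-05 = 0.00019087895 m^3. Sum: 0.00010193996 + 0.00019087895 = 0.00029281891 m^3. 1 fluid_ounce = 2.957353e-05 m^3, so 0.00029281891 m^3 = 0.00029281891 / 2.957353e-05 = 9.9013853 fluid_ounce ≈ 9.901 fluid_ounce (4 s.f.). Final answer: 9.901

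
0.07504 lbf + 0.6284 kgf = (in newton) 1 lbf = 4.4482216 N, so 0.07504 lbf = 0.07504 * 4.4482216 = 0.33379455 N. 1 kgf = 9.80665 N, so 0.6284 kgf = 0.6284 * 9.80665 = 6.1624989 N. Sum: 0.33379455 + 6.1624989 = 6.4962934 N. 6.4962934 N = 6.4962934 newton ≈ 6.496 newton (4 s.f.). Final answer: 6.496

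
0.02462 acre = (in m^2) 99.63. Check: 1 acre = 4046.8564 m^2, so 0.02462 acre = 0.02462 * 4046.8564 = 99.633605 m^2. Result: 99.633605 m^2 ≈ 99.63 m^2 (4 s.f.).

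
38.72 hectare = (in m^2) 3.872e+05. Check: 1 hectare = 10000 m^2, so 38.72 hectare = 38.72 * 10000 = 387200 m^2. Result: 387200 m^2 ≈ 3.872e+05 m^2 (4 s.f.).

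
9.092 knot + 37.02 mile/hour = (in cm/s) 1 knot = 0.51444444 m/s, so 9.092 knot = 9.092 * 0.51444444 = 4.6773289 m/s. 1 mile/hour = 0.44704 m/s, so 37.02 mile/hour = 37.02 * 0.44704 = 16.549421 m/s. Sum: 4.6773289 + 16.549421 = 21.22675 m/s. 1 cm/s = 0.01 m/s, so 21.22675 m/s = 21.22675 / 0.01 = 2122.675 cm/s ≈ 2123 cm/s (4 s.f.). Final answer: 2123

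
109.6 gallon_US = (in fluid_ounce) 1.403e+04. Check: 1 gallon_US = 0.0037854118 m^3, so 109.6 gallon_US = 109.6 * 0.0037854118 = 0.41488113 m^3. 1 fluid_ounce = 2.957353e-05 m^3, so 0.41488113 m^3 = 0.41488113 / 2.957353e-05 = 14028.8 fluid_ounce ≈ 1.403e+04 fluid_ounce (4 s.f.).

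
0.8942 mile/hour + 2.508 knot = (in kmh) 1 mile/hour = 0.44704 m/s, so 0.8942 mile/hour = 0.8942 * 0.44704 = 0.39974317 m/s. 1 knot = 0.51444444 m/s, so 2.508 knot = 2.508 * 0.51444444 = 1.2902267 m/s. Sum: 0.39974317 + 1.2902267 = 1.6899698 m/s. 1 kmh = 0.27777778 m/s, so 1.6899698 m/s = 1.6899698 / 0.27777778 = 6.0838914 kmh ≈ 6.084 kmh (4 s.f.). Final answer: 6.084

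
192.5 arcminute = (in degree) 1 arcminute = 0.00029088821 rad, so 192.5 arcminute = 192.5 * 0.00029088821 = 0.05599598 rad. 1 degree = 0.017453293 rad, so 0.05599598 rad = 0.05599598 / 0.017453293 = 3.2083333 degree ≈ 3.208 degree (4 s.f.). Final answer: 3.208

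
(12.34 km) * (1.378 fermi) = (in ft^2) 1 km = 1000 m, so 12.34 km = 12.34 * 1000 = 12340 m. 1 fermi = 1e-15 m, so 1.378 fermi = 1.378 * 1e-15 = 1.378e-15 m. Combine: 12340 m * 1.378e-15 m = 1.700452e-11 m^2. 1 ft^2 = 0.09290304 m^2, so 1.700452e-11 m^2 = 1.700452e-11 / 0.09290304 = 1.8303513e-10 ft^2 ≈ 1.83e-10 ft^2 (4 s.f.). Final answer: 1.83e-10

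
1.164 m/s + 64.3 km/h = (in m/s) 19.03. Check: 1.164 m/s is already in m/s. 1 km/h = 0.27777778 m/s, so 64.3 km/h = 64.3 * 0.27777778 = 17.861111 m/s. Sum: 1.164 + 17.861111 = 19.025111 m/s. Result: 19.025111 m/s ≈ 19.03 m/s (4 s.f.).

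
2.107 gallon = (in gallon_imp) 1 gallon = 0.0037854118 m^3, so 2.107 gallon = 2.107 * 0.0037854118 = 0.0079758626 m^3. 1 gallon_imp = 0.00454609 m^3, so 0.0079758626 m^3 = 0.0079758626 / 0.00454609 = 1.7544445 gallon_imp ≈ 1.754 gallon_imp (4 s.f.). Final answer: 1.754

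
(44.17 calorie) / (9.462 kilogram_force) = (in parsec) 1 calorie = 4.184 J, so 44.17 calorie = 44.17 * 4.184 = 184.80728 J. 1 kilogram_force = 9.80665 N, so 9.462 kilogram_force = 9.462 * 9.80665 = 92.790522 N. Combine: 184.80728 J / 92.790522 N = 1.9916612 m. 1 parsec = 3.0856776e+16 m, so 1.9916612 m = 1.9916612 / 3.0856776e+16 = 6.4545343e-17 parsec ≈ 6.455e-17 parsec (4 s.f.). Final answer: 6.455e-17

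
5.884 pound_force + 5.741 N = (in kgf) 3.254. Check: 1 pound_force = 4.4482216 N, so 5.884 pound_force = 5.884 * 4.4482216 = 26.173336 N. 5.741 N is already in N. Sum: 26.173336 + 5.741 = 31.914336 N. 1 kgf = 9.80665 N, so 31.914336 N = 31.914336 / 9.80665 = 3.2543566 kgf ≈ 3.254 kgf (4 s.f.).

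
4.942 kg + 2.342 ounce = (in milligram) 5.008e+06. Check: 4.942 kg is already in kg. 1 ounce = 0.028349523 kg, so 2.342 ounce = 2.342 * 0.028349523 = 0.066394583 kg. Sum: 4.942 + 0.066394583 = 5.0083946 kg. 1 milligram = 1e-06 kg, so 5.0083946 kg = 5.0083946 / 1e-06 = 5008394.6 milligram ≈ 5.008e+06 milligram (4 s.f.).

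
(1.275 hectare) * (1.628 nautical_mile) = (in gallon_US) 1 hectare = 10000 m^2, so 1.275 hectare = 1.275 * 10000 = 12750 m^2. 1 nautical_mile = 1852 m, so 1.628 nautical_mile = 1.628 * 1852 = 3015.056 m. Combine: 12750 m^2 * 3015.056 m = 38441964 m^3. 1 gallon_US = 0.0037854118 m^3, so 38441964 m^3 = 38441964 / 0.0037854118 = 1.0155293e+10 gallon_US ≈ 1.016e+10 gallon_US (4 s.f.). Final answer: 1.016e+10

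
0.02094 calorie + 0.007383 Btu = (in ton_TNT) 1.883e-09. Check: 1 calorie = 4.184 J, so 0.02094 calorie = 0.02094 * 4.184 = 0.08761296 J. 1 Btu = 1055.0559 J, so 0.007383 Btu = 0.007383 * 1055.0559 = 7.7894774 J. Sum: 0.08761296 + 7.7894774 = 7.8770903 J. 1 ton_TNT = 4.184e+09 J, so 7.8770903 J = 7.8770903 / 4.184e+09 = 1.8826698e-09 ton_TNT ≈ 1.883e-09 ton_TNT (4 s.f.).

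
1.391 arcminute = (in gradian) 0.02576. Check: 1 arcminute = 0.00029088821 rad, so 1.391 arcminute = 1.391 * 0.00029088821 = 0.0004046255 rad. 1 gradian = 0.015707963 rad, so 0.0004046255 rad = 0.0004046255 / 0.015707963 = 0.025759259 gradian ≈ 0.02576 gradian (4 s.f.).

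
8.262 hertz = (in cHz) 826.2. Check: 8.262 hertz = 8.262 Hz. 1 cHz = 0.01 Hz, so 8.262 Hz = 8.262 / 0.01 = 826.2 cHz.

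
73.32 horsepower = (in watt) 1 horsepower = 745.69987 W, so 73.32 horsepower = 73.32 * 745.69987 = 54674.715 W. 54674.715 W = 54674.715 watt ≈ 5.467e+04 watt (4 s.f.). Final answer: 5.467e+04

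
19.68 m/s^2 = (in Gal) 1 Gal = 0.01 m/s^2, so 19.68 m/s^2 = 19.68 / 0.01 = 1968 Gal. Final answer: 1968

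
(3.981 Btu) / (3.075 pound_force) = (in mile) 1 Btu = 1055.0559 J, so 3.981 Btu = 3.981 * 1055.0559 = 4200.1773 J. 1 pound_force = 4.4482216 N, so 3.075 pound_force = 3.075 * 4.4482216 = 13.678281 N. Combine: 4200.1773 J / 13.678281 N = 307.06908 m. 1 mile = 1609.344 m, so 307.06908 m = 307.06908 / 1609.344 = 0.19080388 mile ≈ 0.1908 mile (4 s.f.). Final answer: 0.1908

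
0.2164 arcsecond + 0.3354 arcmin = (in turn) 1 arcsecond = 4.8481368e-06 rad, so 0.2164 arcsecond = 0.2164 * 4.8481368e-06 = 1.0491368e-06 rad. 1 arcmin = 0.00029088821 rad, so 0.3354 arcmin = 0.3354 * 0.00029088821 = 9.7563905e-05 rad. Sum: 1.0491368e-06 + 9.7563905e-05 = 9.8613042e-05 rad. 1 turn = 6.2831853 rad, so 9.8613042e-05 rad = 9.8613042e-05 / 6.2831853 = 1.5694753e-05 turn ≈ 1.569e-05 turn (4 s.f.). Final answer: 1.569e-05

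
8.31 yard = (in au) 1 yard = 0.9144 m, so 8.31 yard = 8.31 * 0.9144 = 7.598664 m. 1 au = 1.4959787e+11 m, so 7.598664 m = 7.598664 / 1.4959787e+11 = 5.0793932e-11 au ≈ 5.079e-11 au (4 s.f.). Final answer: 5.079e-11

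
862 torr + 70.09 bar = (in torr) 5.343e+04. Check: 1 torr = 133.32237 Pa, so 862 torr = 862 * 133.32237 = 114923.88 Pa. 1 bar = 100000 Pa, so 70.09 bar = 70.09 * 100000 = 7009000 Pa. Sum: 114923.88 + 7009000 = 7123923.9 Pa. 1 torr = 133.32237 Pa, so 7123923.9 Pa = 7123923.9 / 133.32237 = 53433.823 torr ≈ 5.343e+04 torr (4 s.f.).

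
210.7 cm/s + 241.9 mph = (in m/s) 1 cm/s = 0.01 m/s, so 210.7 cm/s = 210.7 * 0.01 = 2.107 m/s. 1 mph = 0.44704 m/s, so 241.9 mph = 241.9 * 0.44704 = 108.13898 m/s. Sum: 2.107 + 108.13898 = 110.24598 m/s. Result: 110.24598 m/s ≈ 110.2 m/s (4 s.f.). Final answer: 110.2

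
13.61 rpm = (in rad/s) 1 rpm = 0.10471976 rad/s, so 13.61 rpm = 13.61 * 0.10471976 = 1.4252359 rad/s. Result: 1.4252359 rad/s ≈ 1.425 rad/s (4 s.f.). Final answer: 1.425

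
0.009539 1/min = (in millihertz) 1 1/min = 0.016666667 Hz, so 0.009539 1/min = 0.009539 * 0.016666667 = 0.00015898333 Hz. 1 millihertz = 0.001 Hz, so 0.00015898333 Hz = 0.00015898333 / 0.001 = 0.15898333 millihertz ≈ 0.159 millihertz (4 s.f.). Final answer: 0.159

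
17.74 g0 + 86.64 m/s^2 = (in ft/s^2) 1 g0 = 9.80665 m/s^2, so 17.74 g0 = 17.74 * 9.80665 = 173.96997 m/s^2. 86.64 m/s^2 is already in m/s^2. Sum: 173.96997 + 86.64 = 260.60997 m/s^2. 1 ft/s^2 = 0.3048 m/s^2, so 260.60997 m/s^2 = 260.60997 / 0.3048 = 855.01959 ft/s^2 ≈ 855 ft/s^2 (4 s.f.). Final answer: 855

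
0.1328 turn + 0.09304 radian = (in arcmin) 1 turn = 6.2831853 rad, so 0.1328 turn = 0.1328 * 6.2831853 = 0.83440701 rad. 0.09304 radian = 0.09304 rad. Sum: 0.83440701 + 0.09304 = 0.92744701 rad. 1 arcmin = 0.00029088821 rad, so 0.92744701 rad = 0.92744701 / 0.00029088821 = 3188.328 arcmin ≈ 3188 arcmin (4 s.f.). Final answer: 3188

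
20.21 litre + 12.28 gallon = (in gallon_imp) 14.67. Check: 1 litre = 0.001 m^3, so 20.21 litre = 20.21 * 0.001 = 0.02021 m^3. 1 gallon = 0.0037854118 m^3, so 12.28 gallon = 12.28 * 0.0037854118 = 0.046484857 m^3. Sum: 0.02021 + 0.046484857 = 0.066694857 m^3. 1 gallon_imp = 0.00454609 m^3, so 0.066694857 m^3 = 0.066694857 / 0.00454609 = 14.670817 gallon_imp ≈ 14.67 gallon_imp (4 s.f.).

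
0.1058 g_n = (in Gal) 1 g_n = 9.80665 m/s^2, so 0.1058 g_n = 0.1058 * 9.80665 = 1.0375436 m/s^2. 1 Gal = 0.01 m/s^2, so 1.0375436 m/s^2 = 1.0375436 / 0.01 = 103.75436 Gal ≈ 103.8 Gal (4 s.f.). Final answer: 103.8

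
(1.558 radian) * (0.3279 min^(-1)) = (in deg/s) 0.4878. Check: 1.558 radian = 1.558 rad. 1 min^(-1) = 0.016666667 Hz, so 0.3279 min^(-1) = 0.3279 * 0.016666667 = 0.005465 Hz. Combine: 1.558 rad * 0.005465 Hz = 0.00851447 rad/s. 1 deg/s = 0.017453293 rad/s, so 0.00851447 rad/s = 0.00851447 / 0.017453293 = 0.4878432 deg/s ≈ 0.4878 deg/s (4 s.f.).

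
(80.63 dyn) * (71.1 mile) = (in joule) 1 dyn = 1e-05 N, so 80.63 dyn = 80.63 * 1e-05 = 0.0008063 N. 1 mile = 1609.344 m, so 71.1 mile = 71.1 * 1609.344 = 114424.36 m. Combine: 0.0008063 N * 114424.36 m = 92.26036 J. 92.26036 J = 92.26036 joule ≈ 92.26 joule (4 s.f.). Final answer: 92.26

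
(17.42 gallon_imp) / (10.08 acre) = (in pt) 1 gallon_imp = 0.00454609 m^3, so 17.42 gallon_imp = 17.42 * 0.00454609 = 0.079192888 m^3. 1 acre = 4046.8564 m^2, so 10.08 acre = 10.08 * 4046.8564 = 40792.313 m^2. Combine: 0.079192888 m^3 / 40792.313 m^2 = 1.9413679e-06 m. 1 pt = 0.00035277778 m, so 1.9413679e-06 m = 1.9413679e-06 / 0.00035277778 = 0.0055030902 pt ≈ 0.005503 pt (4 s.f.). Final answer: 0.005503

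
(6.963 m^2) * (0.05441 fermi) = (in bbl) 6.963 m^2 is already in m^2. 1 fermi = 1e-15 m, so 0.05441 fermi = 0.05441 * 1e-15 = 5.441e-17 m. Combine: 6.963 m^2 * 5.441e-17 m = 3.7885683e-16 m^3. 1 bbl = 0.15898729 m^3, so 3.7885683e-16 m^3 = 3.7885683e-16 / 0.15898729 = 2.3829378e-15 bbl ≈ 2.383e-15 bbl (4 s.f.). Final answer: 2.383e-15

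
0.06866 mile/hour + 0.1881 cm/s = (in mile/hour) 1 mile/hour = 0.44704 m/s, so 0.06866 mile/hour = 0.06866 * 0.44704 = 0.030693766 m/s. 1 cm/s = 0.01 m/s, so 0.1881 cm/s = 0.1881 * 0.01 = 0.001881 m/s. Sum: 0.030693766 + 0.001881 = 0.032574766 m/s. 1 mile/hour = 0.44704 m/s, so 0.032574766 m/s = 0.032574766 / 0.44704 = 0.072867677 mile/hour ≈ 0.07287 mile/hour (4 s.f.). Final answer: 0.07287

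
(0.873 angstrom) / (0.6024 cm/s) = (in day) 1.677e-13. Check: 1 angstrom = 1e-10 m, so 0.873 angstrom = 0.873 * 1e-10 = 8.73e-11 m. 1 cm/s = 0.01 m/s, so 0.6024 cm/s = 0.6024 * 0.01 = 0.006024 m/s. Combine: 8.73e-11 m / 0.006024 m/s = 1.4492032e-08 s. 1 day = 86400 s, so 1.4492032e-08 s = 1.4492032e-08 / 86400 = 1.6773185e-13 day ≈ 1.677e-13 day (4 s.f.).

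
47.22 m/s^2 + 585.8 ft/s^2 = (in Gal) 47.22 m/s^2 is already in m/s^2. 1 ft/s^2 = 0.3048 m/s^2, so 585.8 ft/s^2 = 585.8 * 0.3048 = 178.55184 m/s^2. Sum: 47.22 + 178.55184 = 225.77184 m/s^2. 1 Gal = 0.01 m/s^2, so 225.77184 m/s^2 = 225.77184 / 0.01 = 22577.184 Gal ≈ 2.258e+04 Gal (4 s.f.). Final answer: 2.258e+04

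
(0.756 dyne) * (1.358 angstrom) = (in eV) 1 dyne = 1e-05 N, so 0.756 dyne = 0.756 * 1e-05 = 7.56e-06 N. 1 angstrom = 1e-10 m, so 1.358 angstrom = 1.358 * 1e-10 = 1.358e-10 m. Combine: 7.56e-06 N * 1.358e-10 m = 1.026648e-15 J. 1 eV = 1.6021766e-19 J, so 1.026648e-15 J = 1.026648e-15 / 1.6021766e-19 = 6407.8328 eV ≈ 6408 eV (4 s.f.). Final answer: 6408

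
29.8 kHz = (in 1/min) 1.788e+06. Check: 1 kHz = 1000 Hz, so 29.8 kHz = 29.8 * 1000 = 29800 Hz. 1 1/min = 0.016666667 Hz, so 29800 Hz = 29800 / 0.016666667 = 1788000 1/min ≈ 1.788e+06 1/min (4 s.f.).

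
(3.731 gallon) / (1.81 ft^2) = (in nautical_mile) 4.535e-05. Check: 1 gallon = 0.0037854118 m^3, so 3.731 gallon = 3.731 * 0.0037854118 = 0.014123371 m^3. 1 ft^2 = 0.09290304 m^2, so 1.81 ft^2 = 1.81 * 0.09290304 = 0.1681545 m^2. Combine: 0.014123371 m^3 / 0.1681545 m^2 = 0.083990444 m. 1 nautical_mile = 1852 m, so 0.083990444 m = 0.083990444 / 1852 = 4.5351212e-05 nautical_mile ≈ 4.535e-05 nautical_mile (4 s.f.).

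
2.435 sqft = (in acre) 5.59e-05. Check: 1 sqft = 0.09290304 m^2, so 2.435 sqft = 2.435 * 0.09290304 = 0.2262189 m^2. 1 acre = 4046.8564 m^2, so 0.2262189 m^2 = 0.2262189 / 4046.8564 = 5.5899908e-05 acre ≈ 5.59e-05 acre (4 s.f.).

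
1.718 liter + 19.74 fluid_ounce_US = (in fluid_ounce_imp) 1 liter = 0.001 m^3, so 1.718 liter = 1.718 * 0.001 = 0.001718 m^3. 1 fluid_ounce_US = 2.957353e-05 m^3, so 19.74 fluid_ounce_US = 19.74 * 2.957353e-05 = 0.00058378147 m^3. Sum: 0.001718 + 0.00058378147 = 0.0023017815 m^3. 1 fluid_ounce_imp = 2.8413063e-05 m^3, so 0.0023017815 m^3 = 0.0023017815 / 2.8413063e-05 = 81.011382 fluid_ounce_imp ≈ 81.01 fluid_ounce_imp (4 s.f.). Final answer: 81.01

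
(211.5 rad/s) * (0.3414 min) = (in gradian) 2.758e+05. Check: 211.5 rad/s is already in rad/s. 1 min = 60 s, so 0.3414 min = 0.3414 * 60 = 20.484 s. Combine: 211.5 rad/s * 20.484 s = 4332.366 rad. 1 gradian = 0.015707963 rad, so 4332.366 rad = 4332.366 / 0.015707963 = 275806.99 gradian ≈ 2.758e+05 gradian (4 s.f.).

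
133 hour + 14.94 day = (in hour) 1 hour = 3600 s, so 133 hour = 133 * 3600 = 478800 s. 1 day = 86400 s, so 14.94 day = 14.94 * 86400 = 1290816 s. Sum: 478800 + 1290816 = 1769616 s. 1 hour = 3600 s, so 1769616 s = 1769616 / 3600 = 491.56 hour ≈ 491.6 hour (4 s.f.). Final answer: 491.6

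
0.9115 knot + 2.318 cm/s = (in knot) 1 knot = 0.51444444 m/s, so 0.9115 knot = 0.9115 * 0.51444444 = 0.46891611 m/s. 1 cm/s = 0.01 m/s, so 2.318 cm/s = 2.318 * 0.01 = 0.02318 m/s. Sum: 0.46891611 + 0.02318 = 0.49209611 m/s. 1 knot = 0.51444444 m/s, so 0.49209611 m/s = 0.49209611 / 0.51444444 = 0.95655832 knot ≈ 0.9566 knot (4 s.f.). Final answer: 0.9566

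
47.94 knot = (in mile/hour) 1 knot = 0.51444444 m/s, so 47.94 knot = 47.94 * 0.51444444 = 24.662467 m/s. 1 mile/hour = 0.44704 m/s, so 24.662467 m/s = 24.662467 / 0.44704 = 55.168367 mile/hour ≈ 55.17 mile/hour (4 s.f.). Final answer: 55.17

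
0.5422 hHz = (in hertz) 54.22. Check: 1 hHz = 100 Hz, so 0.5422 hHz = 0.5422 * 100 = 54.22 Hz. 54.22 Hz = 54.22 hertz.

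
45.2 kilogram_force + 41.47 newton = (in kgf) 49.43. Check: 1 kilogram_force = 9.80665 N, so 45.2 kilogram_force = 45.2 * 9.80665 = 443.26058 N. 41.47 newton = 41.47 N. Sum: 443.26058 + 41.47 = 484.73058 N. 1 kgf = 9.80665 N, so 484.73058 N = 484.73058 / 9.80665 = 49.428763 kgf ≈ 49.43 kgf (4 s.f.).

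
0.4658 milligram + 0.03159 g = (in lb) 7.067e-05. Check: 1 milligram = 1e-06 kg, so 0.4658 milligram = 0.4658 * 1e-06 = 4.658e-07 kg. 1 g = 0.001 kg, so 0.03159 g = 0.03159 * 0.001 = 3.159e-05 kg. Sum: 4.658e-07 + 3.159e-05 = 3.20558e-05 kg. 1 lb = 0.45359237 kg, so 3.20558e-05 kg = 3.20558e-05 / 0.45359237 = 7.0670942e-05 lb ≈ 7.067e-05 lb (4 s.f.).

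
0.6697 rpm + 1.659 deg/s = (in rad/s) 0.09909. Check: 1 rpm = 0.10471976 rad/s, so 0.6697 rpm = 0.6697 * 0.10471976 = 0.07013082 rad/s. 1 deg/s = 0.017453293 rad/s, so 1.659 deg/s = 1.659 * 0.017453293 = 0.028955012 rad/s. Sum: 0.07013082 + 0.028955012 = 0.099085832 rad/s. Result: 0.099085832 rad/s ≈ 0.09909 rad/s (4 s.f.).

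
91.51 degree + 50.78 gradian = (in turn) 1 degree = 0.017453293 rad, so 91.51 degree = 91.51 * 0.017453293 = 1.5971508 rad. 1 gradian = 0.015707963 rad, so 50.78 gradian = 50.78 * 0.015707963 = 0.79765037 rad. Sum: 1.5971508 + 0.79765037 = 2.3948012 rad. 1 turn = 6.2831853 rad, so 2.3948012 rad = 2.3948012 / 6.2831853 = 0.38114444 turn ≈ 0.3811 turn (4 s.f.). Final answer: 0.3811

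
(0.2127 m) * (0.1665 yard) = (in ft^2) 0.3486. Check: 0.2127 m is already in m. 1 yard = 0.9144 m, so 0.1665 yard = 0.1665 * 0.9144 = 0.1522476 m. Combine: 0.2127 m * 0.1522476 m = 0.032383065 m^2. 1 ft^2 = 0.09290304 m^2, so 0.032383065 m^2 = 0.032383065 / 0.09290304 = 0.34856841 ft^2 ≈ 0.3486 ft^2 (4 s.f.).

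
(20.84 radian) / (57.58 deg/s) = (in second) 20.84 radian = 20.84 rad. 1 deg/s = 0.017453293 rad/s, so 57.58 deg/s = 57.58 * 0.017453293 = 1.0049606 rad/s. Combine: 20.84 rad / 1.0049606 rad/s = 20.737132 s. 20.737132 s = 20.737132 second ≈ 20.74 second (4 s.f.). Final answer: 20.74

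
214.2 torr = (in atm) 0.2818. Check: 1 torr = 133.32237 Pa, so 214.2 torr = 214.2 * 133.32237 = 28557.651 Pa. 1 atm = 101325 Pa, so 28557.651 Pa = 28557.651 / 101325 = 0.28184211 atm ≈ 0.2818 atm (4 s.f.).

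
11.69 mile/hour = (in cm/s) 522.6. Check: 1 mile/hour = 0.44704 m/s, so 11.69 mile/hour = 11.69 * 0.44704 = 5.2258976 m/s. 1 cm/s = 0.01 m/s, so 5.2258976 m/s = 5.2258976 / 0.01 = 522.58976 cm/s ≈ 522.6 cm/s (4 s.f.).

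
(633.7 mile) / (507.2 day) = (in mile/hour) 0.05206. Check: 1 mile = 1609.344 m, so 633.7 mile = 633.7 * 1609.344 = 1019841.3 m. 1 day = 86400 s, so 507.2 day = 507.2 * 86400 = 43822080 s. Combine: 1019841.3 m / 43822080 s = 0.023272316 m/s. 1 mile/hour = 0.44704 m/s, so 0.023272316 m/s = 0.023272316 / 0.44704 = 0.052058688 mile/hour ≈ 0.05206 mile/hour (4 s.f.).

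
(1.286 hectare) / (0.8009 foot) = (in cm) 1 hectare = 10000 m^2, so 1.286 hectare = 1.286 * 10000 = 12860 m^2. 1 foot = 0.3048 m, so 0.8009 foot = 0.8009 * 0.3048 = 0.24411432 m. Combine: 12860 m^2 / 0.24411432 m = 52680.236 m. 1 cm = 0.01 m, so 52680.236 m = 52680.236 / 0.01 = 5268023.6 cm ≈ 5.268e+06 cm (4 s.f.). Final answer: 5.268e+06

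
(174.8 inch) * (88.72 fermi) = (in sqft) 4.24e-12. Check: 1 inch = 0.0254 m, so 174.8 inch = 174.8 * 0.0254 = 4.43992 m. 1 fermi = 1e-15 m, so 88.72 fermi = 88.72 * 1e-15 = 8.872e-14 m. Combine: 4.43992 m * 8.872e-14 m = 3.939097e-13 m^2. 1 sqft = 0.09290304 m^2, so 3.939097e-13 m^2 = 3.939097e-13 / 0.09290304 = 4.2400087e-12 sqft ≈ 4.24e-12 sqft (4 s.f.).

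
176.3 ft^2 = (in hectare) 0.001638. Check: 1 ft^2 = 0.09290304 m^2, so 176.3 ft^2 = 176.3 * 0.09290304 = 16.378806 m^2. 1 hectare = 10000 m^2, so 16.378806 m^2 = 16.378806 / 10000 = 0.0016378806 hectare ≈ 0.001638 hectare (4 s.f.).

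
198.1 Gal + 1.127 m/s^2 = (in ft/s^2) 10.2. Check: 1 Gal = 0.01 m/s^2, so 198.1 Gal = 198.1 * 0.01 = 1.981 m/s^2. 1.127 m/s^2 is already in m/s^2. Sum: 1.981 + 1.127 = 3.108 m/s^2. 1 ft/s^2 = 0.3048 m/s^2, so 3.108 m/s^2 = 3.108 / 0.3048 = 10.19685 ft/s^2 ≈ 10.2 ft/s^2 (4 s.f.).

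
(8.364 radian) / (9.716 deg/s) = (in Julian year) 8.364 radian = 8.364 rad. 1 deg/s = 0.017453293 rad/s, so 9.716 deg/s = 9.716 * 0.017453293 = 0.16957619 rad/s. Combine: 8.364 rad / 0.16957619 rad/s = 49.322962 s. 1 Julian year = 31557600 s, so 49.322962 s = 49.322962 / 31557600 = 1.5629504e-06 Julian year ≈ 1.563e-06 Julian year (4 s.f.). Final answer: 1.563e-06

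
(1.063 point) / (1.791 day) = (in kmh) 1 point = 0.00035277778 m, so 1.063 point = 1.063 * 0.00035277778 = 0.00037500278 m. 1 day = 86400 s, so 1.791 day = 1.791 * 86400 = 154742.4 s. Combine: 0.00037500278 m / 154742.4 s = 2.4234003e-09 m/s. 1 kmh = 0.27777778 m/s, so 2.4234003e-09 m/s = 2.4234003e-09 / 0.27777778 = 8.7242411e-09 kmh ≈ 8.724e-09 kmh (4 s.f.). Final answer: 8.724e-09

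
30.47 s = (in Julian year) 1 Julian year = 31557600 s, so 30.47 s = 30.47 / 31557600 = 9.6553604e-07 Julian year ≈ 9.655e-07 Julian year (4 s.f.). Final answer: 9.655e-07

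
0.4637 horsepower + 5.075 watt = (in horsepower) 1 horsepower = 745.69987 W, so 0.4637 horsepower = 0.4637 * 745.69987 = 345.78103 W. 5.075 watt = 5.075 W. Sum: 345.78103 + 5.075 = 350.85603 W. 1 horsepower = 745.69987 W, so 350.85603 W = 350.85603 / 745.69987 = 0.47050569 horsepower ≈ 0.4705 horsepower (4 s.f.). Final answer: 0.4705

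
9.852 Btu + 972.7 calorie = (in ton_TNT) 1 Btu = 1055.0559 J, so 9.852 Btu = 9.852 * 1055.0559 = 10394.41 J. 1 calorie = 4.184 J, so 972.7 calorie = 972.7 * 4.184 = 4069.7768 J. Sum: 10394.41 + 4069.7768 = 14464.187 J. 1 ton_TNT = 4.184e+09 J, so 14464.187 J = 14464.187 / 4.184e+09 = 3.4570237e-06 ton_TNT ≈ 3.457e-06 ton_TNT (4 s.f.). Final answer: 3.457e-06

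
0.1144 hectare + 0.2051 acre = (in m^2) 1 hectare = 10000 m^2, so 0.1144 hectare = 0.1144 * 10000 = 1144 m^2. 1 acre = 4046.8564 m^2, so 0.2051 acre = 0.2051 * 4046.8564 = 830.01025 m^2. Sum: 1144 + 830.01025 = 1974.0103 m^2. Result: 1974.0103 m^2 ≈ 1974 m^2 (4 s.f.). Final answer: 1974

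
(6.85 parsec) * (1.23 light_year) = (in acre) 6.078e+29. Check: 1 parsec = 3.0856776e+16 m, so 6.85 parsec = 6.85 * 3.0856776e+16 = 2.1136891e+17 m. 1 light_year = 9.4607305e+15 m, so 1.23 light_year = 1.23 * 9.4607305e+15 = 1.1636698e+16 m. Combine: 2.1136891e+17 m * 1.1636698e+16 m = 2.4596363e+33 m^2. 1 acre = 4046.8564 m^2, so 2.4596363e+33 m^2 = 2.4596363e+33 / 4046.8564 = 6.0778937e+29 acre ≈ 6.078e+29 acre (4 s.f.).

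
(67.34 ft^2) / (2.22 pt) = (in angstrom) 1 ft^2 = 0.09290304 m^2, so 67.34 ft^2 = 67.34 * 0.09290304 = 6.2560907 m^2. 1 pt = 0.00035277778 m, so 2.22 pt = 2.22 * 0.00035277778 = 0.00078316667 m. Combine: 6.2560907 m^2 / 0.00078316667 m = 7988.1984 m. 1 angstrom = 1e-10 m, so 7988.1984 m = 7988.1984 / 1e-10 = 7.9881984e+13 angstrom ≈ 7.988e+13 angstrom (4 s.f.). Final answer: 7.988e+13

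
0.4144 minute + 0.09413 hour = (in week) 0.0006014. Check: 1 minute = 60 s, so 0.4144 minute = 0.4144 * 60 = 24.864 s. 1 hour = 3600 s, so 0.09413 hour = 0.09413 * 3600 = 338.868 s. Sum: 24.864 + 338.868 = 363.732 s. 1 week = 604800 s, so 363.732 s = 363.732 / 604800 = 0.00060140873 week ≈ 0.0006014 week (4 s.f.).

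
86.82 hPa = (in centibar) 1 hPa = 100 Pa, so 86.82 hPa = 86.82 * 100 = 8682 Pa. 1 centibar = 1000 Pa, so 8682 Pa = 8682 / 1000 = 8.682 centibar. Final answer: 8.682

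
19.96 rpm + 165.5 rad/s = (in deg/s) 9602. Check: 1 rpm = 0.10471976 rad/s, so 19.96 rpm = 19.96 * 0.10471976 = 2.0902063 rad/s. 165.5 rad/s is already in rad/s. Sum: 2.0902063 + 165.5 = 167.59021 rad/s. 1 deg/s = 0.017453293 rad/s, so 167.59021 rad/s = 167.59021 / 0.017453293 = 9602.2115 deg/s ≈ 9602 deg/s (4 s.f.).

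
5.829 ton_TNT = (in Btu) 1 ton_TNT = 4.184e+09 J, so 5.829 ton_TNT = 5.829 * 4.184e+09 = 2.4388536e+10 J. 1 Btu = 1055.0559 J, so 2.4388536e+10 J = 2.4388536e+10 / 1055.0559 = 23115872 Btu ≈ 2.312e+07 Btu (4 s.f.). Final answer: 2.312e+07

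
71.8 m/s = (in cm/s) 7180. Check: 1 cm/s = 0.01 m/s, so 71.8 m/s = 71.8 / 0.01 = 7180 cm/s.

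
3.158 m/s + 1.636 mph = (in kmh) 3.158 m/s is already in m/s. 1 mph = 0.44704 m/s, so 1.636 mph = 1.636 * 0.44704 = 0.73135744 m/s. Sum: 3.158 + 0.73135744 = 3.8893574 m/s. 1 kmh = 0.27777778 m/s, so 3.8893574 m/s = 3.8893574 / 0.27777778 = 14.001687 kmh ≈ 14 kmh (4 s.f.). Final answer: 14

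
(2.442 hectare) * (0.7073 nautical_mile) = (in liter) 1 hectare = 10000 m^2, so 2.442 hectare = 2.442 * 10000 = 24420 m^2. 1 nautical_mile = 1852 m, so 0.7073 nautical_mile = 0.7073 * 1852 = 1309.9196 m. Combine: 24420 m^2 * 1309.9196 m = 31988237 m^3. 1 liter = 0.001 m^3, so 31988237 m^3 = 31988237 / 0.001 = 3.1988237e+10 liter ≈ 3.199e+10 liter (4 s.f.). Final answer: 3.199e+10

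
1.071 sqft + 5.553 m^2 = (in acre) 0.001397. Check: 1 sqft = 0.09290304 m^2, so 1.071 sqft = 1.071 * 0.09290304 = 0.099499156 m^2. 5.553 m^2 is already in m^2. Sum: 0.099499156 + 5.553 = 5.6524992 m^2. 1 acre = 4046.8564 m^2, so 5.6524992 m^2 = 5.6524992 / 4046.8564 = 0.001396763 acre ≈ 0.001397 acre (4 s.f.).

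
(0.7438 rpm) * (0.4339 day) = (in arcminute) 1.004e+07. Check: 1 rpm = 0.10471976 rad/s, so 0.7438 rpm = 0.7438 * 0.10471976 = 0.077890554 rad/s. 1 day = 86400 s, so 0.4339 day = 0.4339 * 86400 = 37488.96 s. Combine: 0.077890554 rad/s * 37488.96 s = 2920.0359 rad. 1 arcminute = 0.00029088821 rad, so 2920.0359 rad = 2920.0359 / 0.00029088821 = 10038344 arcminute ≈ 1.004e+07 arcminute (4 s.f.).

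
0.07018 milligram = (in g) 1 milligram = 1e-06 kg, so 0.07018 milligram = 0.07018 * 1e-06 = 7.018e-08 kg. 1 g = 0.001 kg, so 7.018e-08 kg = 7.018e-08 / 0.001 = 7.018e-05 g. Final answer: 7.018e-05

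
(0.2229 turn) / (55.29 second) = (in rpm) 0.2419. Check: 1 turn = 6.2831853 rad, so 0.2229 turn = 0.2229 * 6.2831853 = 1.400522 rad. 55.29 second = 55.29 s. Combine: 1.400522 rad / 55.29 s = 0.025330476 rad/s. 1 rpm = 0.10471976 rad/s, so 0.025330476 rad/s = 0.025330476 / 0.10471976 = 0.24188823 rpm ≈ 0.2419 rpm (4 s.f.).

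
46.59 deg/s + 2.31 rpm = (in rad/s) 1.055. Check: 1 deg/s = 0.017453293 rad/s, so 46.59 deg/s = 46.59 * 0.017453293 = 0.8131489 rad/s. 1 rpm = 0.10471976 rad/s, so 2.31 rpm = 2.31 * 0.10471976 = 0.24190263 rad/s. Sum: 0.8131489 + 0.24190263 = 1.0550515 rad/s. Result: 1.0550515 rad/s ≈ 1.055 rad/s (4 s.f.).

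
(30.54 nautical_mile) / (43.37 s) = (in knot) 2535. Check: 1 nautical_mile = 1852 m, so 30.54 nautical_mile = 30.54 * 1852 = 56560.08 m. 43.37 s is already in s. Combine: 56560.08 m / 43.37 s = 1304.1291 m/s. 1 knot = 0.51444444 m/s, so 1304.1291 m/s = 1304.1291 / 0.51444444 = 2535.0242 knot ≈ 2535 knot (4 s.f.).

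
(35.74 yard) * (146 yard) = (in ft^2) 4.696e+04. Check: 1 yard = 0.9144 m, so 35.74 yard = 35.74 * 0.9144 = 32.680656 m. 1 yard = 0.9144 m, so 146 yard = 146 * 0.9144 = 133.5024 m. Combine: 32.680656 m * 133.5024 m = 4362.946 m^2. 1 ft^2 = 0.09290304 m^2, so 4362.946 m^2 = 4362.946 / 0.09290304 = 46962.36 ft^2 ≈ 4.696e+04 ft^2 (4 s.f.).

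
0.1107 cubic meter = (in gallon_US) 0.1107 cubic meter = 0.1107 m^3. 1 gallon_US = 0.0037854118 m^3, so 0.1107 m^3 = 0.1107 / 0.0037854118 = 29.243846 gallon_US ≈ 29.24 gallon_US (4 s.f.). Final answer: 29.24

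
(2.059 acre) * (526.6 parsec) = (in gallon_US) 3.577e+25. Check: 1 acre = 4046.8564 m^2, so 2.059 acre = 2.059 * 4046.8564 = 8332.4774 m^2. 1 parsec = 3.0856776e+16 m, so 526.6 parsec = 526.6 * 3.0856776e+16 = 1.6249178e+19 m. Combine: 8332.4774 m^2 * 1.6249178e+19 m = 1.3539591e+23 m^3. 1 gallon_US = 0.0037854118 m^3, so 1.3539591e+23 m^3 = 1.3539591e+23 / 0.0037854118 = 3.5767815e+25 gallon_US ≈ 3.577e+25 gallon_US (4 s.f.).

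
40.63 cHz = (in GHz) 1 cHz = 0.01 Hz, so 40.63 cHz = 40.63 * 0.01 = 0.4063 Hz. 1 GHz = 1e+09 Hz, so 0.4063 Hz = 0.4063 / 1e+09 = 4.063e-10 GHz. Final answer: 4.063e-10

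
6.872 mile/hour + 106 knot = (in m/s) 57.6. Check: 1 mile/hour = 0.44704 m/s, so 6.872 mile/hour = 6.872 * 0.44704 = 3.0720589 m/s. 1 knot = 0.51444444 m/s, so 106 knot = 106 * 0.51444444 = 54.531111 m/s. Sum: 3.0720589 + 54.531111 = 57.60317 m/s. Result: 57.60317 m/s ≈ 57.6 m/s (4 s.f.).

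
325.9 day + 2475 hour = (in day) 429. Check: 1 day = 86400 s, so 325.9 day = 325.9 * 86400 = 28157760 s. 1 hour = 3600 s, so 2475 hour = 2475 * 3600 = 8910000 s. Sum: 28157760 + 8910000 = 37067760 s. 1 day = 86400 s, so 37067760 s = 37067760 / 86400 = 429.025 day ≈ 429 day (4 s.f.).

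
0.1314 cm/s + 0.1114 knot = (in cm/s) 5.862. Check: 1 cm/s = 0.01 m/s, so 0.1314 cm/s = 0.1314 * 0.01 = 0.001314 m/s. 1 knot = 0.51444444 m/s, so 0.1114 knot = 0.1114 * 0.51444444 = 0.057309111 m/s. Sum: 0.001314 + 0.057309111 = 0.058623111 m/s. 1 cm/s = 0.01 m/s, so 0.058623111 m/s = 0.058623111 / 0.01 = 5.8623111 cm/s ≈ 5.862 cm/s (4 s.f.).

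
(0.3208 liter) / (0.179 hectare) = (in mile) 1.114e-10. Check: 1 liter = 0.001 m^3, so 0.3208 liter = 0.3208 * 0.001 = 0.0003208 m^3. 1 hectare = 10000 m^2, so 0.179 hectare = 0.179 * 10000 = 1790 m^2. Combine: 0.0003208 m^3 / 1790 m^2 = 1.7921788e-07 m. 1 mile = 1609.344 m, so 1.7921788e-07 m = 1.7921788e-07 / 1609.344 = 1.1136083e-10 mile ≈ 1.114e-10 mile (4 s.f.).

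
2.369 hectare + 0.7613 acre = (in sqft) 2.882e+05. Check: 1 hectare = 10000 m^2, so 2.369 hectare = 2.369 * 10000 = 23690 m^2. 1 acre = 4046.8564 m^2, so 0.7613 acre = 0.7613 * 4046.8564 = 3080.8718 m^2. Sum: 23690 + 3080.8718 = 26770.872 m^2. 1 sqft = 0.09290304 m^2, so 26770.872 m^2 = 26770.872 / 0.09290304 = 288159.27 sqft ≈ 2.882e+05 sqft (4 s.f.).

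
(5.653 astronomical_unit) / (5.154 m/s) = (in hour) 4.558e+07. Check: 1 astronomical_unit = 1.4959787e+11 m, so 5.653 astronomical_unit = 5.653 * 1.4959787e+11 = 8.4567676e+11 m. 5.154 m/s is already in m/s. Combine: 8.4567676e+11 m / 5.154 m/s = 1.6408164e+11 s. 1 hour = 3600 s, so 1.6408164e+11 s = 1.6408164e+11 / 3600 = 45578233 hour ≈ 4.558e+07 hour (4 s.f.).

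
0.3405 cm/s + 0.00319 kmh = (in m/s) 1 cm/s = 0.01 m/s, so 0.3405 cm/s = 0.3405 * 0.01 = 0.003405 m/s. 1 kmh = 0.27777778 m/s, so 0.00319 kmh = 0.00319 * 0.27777778 = 0.00088611111 m/s. Sum: 0.003405 + 0.00088611111 = 0.0042911111 m/s. Result: 0.0042911111 m/s ≈ 0.004291 m/s (4 s.f.). Final answer: 0.004291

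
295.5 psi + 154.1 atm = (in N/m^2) 1.765e+07. Check: 1 psi = 6894.7573 Pa, so 295.5 psi = 295.5 * 6894.7573 = 2037400.8 Pa. 1 atm = 101325 Pa, so 154.1 atm = 154.1 * 101325 = 15614182 Pa. Sum: 2037400.8 + 15614182 = 17651583 Pa. 17651583 Pa = 17651583 N/m^2 ≈ 1.765e+07 N/m^2 (4 s.f.).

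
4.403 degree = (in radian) 1 degree = 0.017453293 rad, so 4.403 degree = 4.403 * 0.017453293 = 0.076846847 rad. 0.076846847 rad = 0.076846847 radian ≈ 0.07685 radian (4 s.f.). Final answer: 0.07685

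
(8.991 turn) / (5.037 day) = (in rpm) 0.00124. Check: 1 turn = 6.2831853 rad, so 8.991 turn = 8.991 * 6.2831853 = 56.492119 rad. 1 day = 86400 s, so 5.037 day = 5.037 * 86400 = 435196.8 s. Combine: 56.492119 rad / 435196.8 s = 0.00012980821 rad/s. 1 rpm = 0.10471976 rad/s, so 0.00012980821 rad/s = 0.00012980821 / 0.10471976 = 0.0012395771 rpm ≈ 0.00124 rpm (4 s.f.).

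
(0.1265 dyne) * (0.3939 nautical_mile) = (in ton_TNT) 1 dyne = 1e-05 N, so 0.1265 dyne = 0.1265 * 1e-05 = 1.265e-06 N. 1 nautical_mile = 1852 m, so 0.3939 nautical_mile = 0.3939 * 1852 = 729.5028 m. Combine: 1.265e-06 N * 729.5028 m = 0.00092282104 J. 1 ton_TNT = 4.184e+09 J, so 0.00092282104 J = 0.00092282104 / 4.184e+09 = 2.2055952e-13 ton_TNT ≈ 2.206e-13 ton_TNT (4 s.f.). Final answer: 2.206e-13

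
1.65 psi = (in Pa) 1 psi = 6894.7573 Pa, so 1.65 psi = 1.65 * 6894.7573 = 11376.35 Pa. Result: 11376.35 Pa ≈ 1.138e+04 Pa (4 s.f.). Final answer: 1.138e+04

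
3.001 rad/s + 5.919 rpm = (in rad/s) 3.001 rad/s is already in rad/s. 1 rpm = 0.10471976 rad/s, so 5.919 rpm = 5.919 * 0.10471976 = 0.61983623 rad/s. Sum: 3.001 + 0.61983623 = 3.6208362 rad/s. Result: 3.6208362 rad/s ≈ 3.621 rad/s (4 s.f.). Final answer: 3.621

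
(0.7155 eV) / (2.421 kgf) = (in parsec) 1.565e-37. Check: 1 eV = 1.6021766e-19 J, so 0.7155 eV = 0.7155 * 1.6021766e-19 = 1.1463574e-19 J. 1 kgf = 9.80665 N, so 2.421 kgf = 2.421 * 9.80665 = 23.7419 N. Combine: 1.1463574e-19 J / 23.7419 N = 4.8284147e-21 m. 1 parsec = 3.0856776e+16 m, so 4.8284147e-21 m = 4.8284147e-21 / 3.0856776e+16 = 1.5647826e-37 parsec ≈ 1.565e-37 parsec (4 s.f.).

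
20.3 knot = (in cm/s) 1 knot = 0.51444444 m/s, so 20.3 knot = 20.3 * 0.51444444 = 10.443222 m/s. 1 cm/s = 0.01 m/s, so 10.443222 m/s = 10.443222 / 0.01 = 1044.3222 cm/s ≈ 1044 cm/s (4 s.f.). Final answer: 1044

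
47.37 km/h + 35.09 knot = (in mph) 69.82. Check: 1 km/h = 0.27777778 m/s, so 47.37 km/h = 47.37 * 0.27777778 = 13.158333 m/s. 1 knot = 0.51444444 m/s, so 35.09 knot = 35.09 * 0.51444444 = 18.051856 m/s. Sum: 13.158333 + 18.051856 = 31.210189 m/s. 1 mph = 0.44704 m/s, so 31.210189 m/s = 31.210189 / 0.44704 = 69.815204 mph ≈ 69.82 mph (4 s.f.).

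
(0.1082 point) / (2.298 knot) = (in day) 3.737e-10. Check: 1 point = 0.00035277778 m, so 0.1082 point = 0.1082 * 0.00035277778 = 3.8170556e-05 m. 1 knot = 0.51444444 m/s, so 2.298 knot = 2.298 * 0.51444444 = 1.1821933 m/s. Combine: 3.8170556e-05 m / 1.1821933 m/s = 3.2287913e-05 s. 1 day = 86400 s, so 3.2287913e-05 s = 3.2287913e-05 / 86400 = 3.737027e-10 day ≈ 3.737e-10 day (4 s.f.).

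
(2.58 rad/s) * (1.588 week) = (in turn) 3.944e+05. Check: 2.58 rad/s is already in rad/s. 1 week = 604800 s, so 1.588 week = 1.588 * 604800 = 960422.4 s. Combine: 2.58 rad/s * 960422.4 s = 2477889.8 rad. 1 turn = 6.2831853 rad, so 2477889.8 rad = 2477889.8 / 6.2831853 = 394368.41 turn ≈ 3.944e+05 turn (4 s.f.).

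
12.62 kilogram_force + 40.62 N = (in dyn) 1.644e+07. Check: 1 kilogram_force = 9.80665 N, so 12.62 kilogram_force = 12.62 * 9.80665 = 123.75992 N. 40.62 N is already in N. Sum: 123.75992 + 40.62 = 164.37992 N. 1 dyn = 1e-05 N, so 164.37992 N = 164.37992 / 1e-05 = 16437992 dyn ≈ 1.644e+07 dyn (4 s.f.).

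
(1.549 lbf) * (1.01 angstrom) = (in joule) 6.959e-10. Check: 1 lbf = 4.4482216 N, so 1.549 lbf = 1.549 * 4.4482216 = 6.8902953 N. 1 angstrom = 1e-10 m, so 1.01 angstrom = 1.01 * 1e-10 = 1.01e-10 m. Combine: 6.8902953 N * 1.01e-10 m = 6.9591982e-10 J. 6.9591982e-10 J = 6.9591982e-10 joule ≈ 6.959e-10 joule (4 s.f.).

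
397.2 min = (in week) 0.0394. Check: 1 min = 60 s, so 397.2 min = 397.2 * 60 = 23832 s. 1 week = 604800 s, so 23832 s = 23832 / 604800 = 0.039404762 week ≈ 0.0394 week (4 s.f.).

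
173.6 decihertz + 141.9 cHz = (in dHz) 187.8. Check: 1 decihertz = 0.1 Hz, so 173.6 decihertz = 173.6 * 0.1 = 17.36 Hz. 1 cHz = 0.01 Hz, so 141.9 cHz = 141.9 * 0.01 = 1.419 Hz. Sum: 17.36 + 1.419 = 18.779 Hz. 1 dHz = 0.1 Hz, so 18.779 Hz = 18.779 / 0.1 = 187.79 dHz ≈ 187.8 dHz (4 s.f.).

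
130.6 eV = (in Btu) 1.983e-20. Check: 1 eV = 1.6021766e-19 J, so 130.6 eV = 130.6 * 1.6021766e-19 = 2.0924427e-17 J. 1 Btu = 1055.0559 J, so 2.0924427e-17 J = 2.0924427e-17 / 1055.0559 = 1.983253e-20 Btu ≈ 1.983e-20 Btu (4 s.f.).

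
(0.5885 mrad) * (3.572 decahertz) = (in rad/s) 0.02102. Check: 1 mrad = 0.001 rad, so 0.5885 mrad = 0.5885 * 0.001 = 0.0005885 rad. 1 decahertz = 10 Hz, so 3.572 decahertz = 3.572 * 10 = 35.72 Hz. Combine: 0.0005885 rad * 35.72 Hz = 0.02102122 rad/s. Result: 0.02102122 rad/s ≈ 0.02102 rad/s (4 s.f.).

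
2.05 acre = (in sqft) 8.93e+04. Check: 1 acre = 4046.8564 m^2, so 2.05 acre = 2.05 * 4046.8564 = 8296.0557 m^2. 1 sqft = 0.09290304 m^2, so 8296.0557 m^2 = 8296.0557 / 0.09290304 = 89298 sqft ≈ 8.93e+04 sqft (4 s.f.).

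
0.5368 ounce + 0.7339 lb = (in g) 1 ounce = 0.028349523 kg, so 0.5368 ounce = 0.5368 * 0.028349523 = 0.015218024 kg. 1 lb = 0.45359237 kg, so 0.7339 lb = 0.7339 * 0.45359237 = 0.33289144 kg. Sum: 0.015218024 + 0.33289144 = 0.34810946 kg. 1 g = 0.001 kg, so 0.34810946 kg = 0.34810946 / 0.001 = 348.10946 g ≈ 348.1 g (4 s.f.). Final answer: 348.1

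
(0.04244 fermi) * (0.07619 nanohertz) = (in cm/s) 1 fermi = 1e-15 m, so 0.04244 fermi = 0.04244 * 1e-15 = 4.244e-17 m. 1 nanohertz = 1e-09 Hz, so 0.07619 nanohertz = 0.07619 * 1e-09 = 7.619e-11 Hz. Combine: 4.244e-17 m * 7.619e-11 Hz = 3.2335036e-27 m/s. 1 cm/s = 0.01 m/s, so 3.2335036e-27 m/s = 3.2335036e-27 / 0.01 = 3.2335036e-25 cm/s ≈ 3.234e-25 cm/s (4 s.f.). Final answer: 3.234e-25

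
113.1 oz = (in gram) 3206. Check: 1 oz = 0.028349523 kg, so 113.1 oz = 113.1 * 0.028349523 = 3.2063311 kg. 1 gram = 0.001 kg, so 3.2063311 kg = 3.2063311 / 0.001 = 3206.3311 gram ≈ 3206 gram (4 s.f.).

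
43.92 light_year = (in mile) 1 light_year = 9.4607305e+15 m, so 43.92 light_year = 43.92 * 9.4607305e+15 = 4.1551528e+17 m. 1 mile = 1609.344 m, so 4.1551528e+17 m = 4.1551528e+17 / 1609.344 = 2.5818923e+14 mile ≈ 2.582e+14 mile (4 s.f.). Final answer: 2.582e+14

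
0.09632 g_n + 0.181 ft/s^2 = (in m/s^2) 1 g_n = 9.80665 m/s^2, so 0.09632 g_n = 0.09632 * 9.80665 = 0.94457653 m/s^2. 1 ft/s^2 = 0.3048 m/s^2, so 0.181 ft/s^2 = 0.181 * 0.3048 = 0.0551688 m/s^2. Sum: 0.94457653 + 0.0551688 = 0.99974533 m/s^2. Result: 0.99974533 m/s^2 ≈ 0.9997 m/s^2 (4 s.f.). Final answer: 0.9997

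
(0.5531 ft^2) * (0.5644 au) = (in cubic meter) 1 ft^2 = 0.09290304 m^2, so 0.5531 ft^2 = 0.5531 * 0.09290304 = 0.051384671 m^2. 1 au = 1.4959787e+11 m, so 0.5644 au = 0.5644 * 1.4959787e+11 = 8.4433038e+10 m. Combine: 0.051384671 m^2 * 8.4433038e+10 m = 4.3385639e+09 m^3. 4.3385639e+09 m^3 = 4.3385639e+09 cubic meter ≈ 4.339e+09 cubic meter (4 s.f.). Final answer: 4.339e+09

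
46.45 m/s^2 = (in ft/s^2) 1 ft/s^2 = 0.3048 m/s^2, so 46.45 m/s^2 = 46.45 / 0.3048 = 152.39501 ft/s^2 ≈ 152.4 ft/s^2 (4 s.f.). Final answer: 152.4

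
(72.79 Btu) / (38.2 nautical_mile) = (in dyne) 1.086e+05. Check: 1 Btu = 1055.0559 J, so 72.79 Btu = 72.79 * 1055.0559 = 76797.516 J. 1 nautical_mile = 1852 m, so 38.2 nautical_mile = 38.2 * 1852 = 70746.4 m. Combine: 76797.516 J / 70746.4 m = 1.0855325 N. 1 dyne = 1e-05 N, so 1.0855325 N = 1.0855325 / 1e-05 = 108553.25 dyne ≈ 1.086e+05 dyne (4 s.f.).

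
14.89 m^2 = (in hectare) 0.001489. Check: 1 hectare = 10000 m^2, so 14.89 m^2 = 14.89 / 10000 = 0.001489 hectare.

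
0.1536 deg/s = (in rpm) 0.0256. Check: 1 deg/s = 0.017453293 rad/s, so 0.1536 deg/s = 0.1536 * 0.017453293 = 0.0026808257 rad/s. 1 rpm = 0.10471976 rad/s, so 0.0026808257 rad/s = 0.0026808257 / 0.10471976 = 0.0256 rpm.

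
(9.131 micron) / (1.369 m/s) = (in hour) 1.853e-09. Check: 1 micron = 1e-06 m, so 9.131 micron = 9.131 * 1e-06 = 9.131e-06 m. 1.369 m/s is already in m/s. Combine: 9.131e-06 m / 1.369 m/s = 6.669832e-06 s. 1 hour = 3600 s, so 6.669832e-06 s = 6.669832e-06 / 3600 = 1.8527311e-09 hour ≈ 1.853e-09 hour (4 s.f.).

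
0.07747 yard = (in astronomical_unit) 4.735e-13. Check: 1 yard = 0.9144 m, so 0.07747 yard = 0.07747 * 0.9144 = 0.070838568 m. 1 astronomical_unit = 1.4959787e+11 m, so 0.070838568 m = 0.070838568 / 1.4959787e+11 = 4.7352658e-13 astronomical_unit ≈ 4.735e-13 astronomical_unit (4 s.f.).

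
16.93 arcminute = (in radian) 0.004925. Check: 1 arcminute = 0.00029088821 rad, so 16.93 arcminute = 16.93 * 0.00029088821 = 0.0049247374 rad. 0.0049247374 rad = 0.0049247374 radian ≈ 0.004925 radian (4 s.f.).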